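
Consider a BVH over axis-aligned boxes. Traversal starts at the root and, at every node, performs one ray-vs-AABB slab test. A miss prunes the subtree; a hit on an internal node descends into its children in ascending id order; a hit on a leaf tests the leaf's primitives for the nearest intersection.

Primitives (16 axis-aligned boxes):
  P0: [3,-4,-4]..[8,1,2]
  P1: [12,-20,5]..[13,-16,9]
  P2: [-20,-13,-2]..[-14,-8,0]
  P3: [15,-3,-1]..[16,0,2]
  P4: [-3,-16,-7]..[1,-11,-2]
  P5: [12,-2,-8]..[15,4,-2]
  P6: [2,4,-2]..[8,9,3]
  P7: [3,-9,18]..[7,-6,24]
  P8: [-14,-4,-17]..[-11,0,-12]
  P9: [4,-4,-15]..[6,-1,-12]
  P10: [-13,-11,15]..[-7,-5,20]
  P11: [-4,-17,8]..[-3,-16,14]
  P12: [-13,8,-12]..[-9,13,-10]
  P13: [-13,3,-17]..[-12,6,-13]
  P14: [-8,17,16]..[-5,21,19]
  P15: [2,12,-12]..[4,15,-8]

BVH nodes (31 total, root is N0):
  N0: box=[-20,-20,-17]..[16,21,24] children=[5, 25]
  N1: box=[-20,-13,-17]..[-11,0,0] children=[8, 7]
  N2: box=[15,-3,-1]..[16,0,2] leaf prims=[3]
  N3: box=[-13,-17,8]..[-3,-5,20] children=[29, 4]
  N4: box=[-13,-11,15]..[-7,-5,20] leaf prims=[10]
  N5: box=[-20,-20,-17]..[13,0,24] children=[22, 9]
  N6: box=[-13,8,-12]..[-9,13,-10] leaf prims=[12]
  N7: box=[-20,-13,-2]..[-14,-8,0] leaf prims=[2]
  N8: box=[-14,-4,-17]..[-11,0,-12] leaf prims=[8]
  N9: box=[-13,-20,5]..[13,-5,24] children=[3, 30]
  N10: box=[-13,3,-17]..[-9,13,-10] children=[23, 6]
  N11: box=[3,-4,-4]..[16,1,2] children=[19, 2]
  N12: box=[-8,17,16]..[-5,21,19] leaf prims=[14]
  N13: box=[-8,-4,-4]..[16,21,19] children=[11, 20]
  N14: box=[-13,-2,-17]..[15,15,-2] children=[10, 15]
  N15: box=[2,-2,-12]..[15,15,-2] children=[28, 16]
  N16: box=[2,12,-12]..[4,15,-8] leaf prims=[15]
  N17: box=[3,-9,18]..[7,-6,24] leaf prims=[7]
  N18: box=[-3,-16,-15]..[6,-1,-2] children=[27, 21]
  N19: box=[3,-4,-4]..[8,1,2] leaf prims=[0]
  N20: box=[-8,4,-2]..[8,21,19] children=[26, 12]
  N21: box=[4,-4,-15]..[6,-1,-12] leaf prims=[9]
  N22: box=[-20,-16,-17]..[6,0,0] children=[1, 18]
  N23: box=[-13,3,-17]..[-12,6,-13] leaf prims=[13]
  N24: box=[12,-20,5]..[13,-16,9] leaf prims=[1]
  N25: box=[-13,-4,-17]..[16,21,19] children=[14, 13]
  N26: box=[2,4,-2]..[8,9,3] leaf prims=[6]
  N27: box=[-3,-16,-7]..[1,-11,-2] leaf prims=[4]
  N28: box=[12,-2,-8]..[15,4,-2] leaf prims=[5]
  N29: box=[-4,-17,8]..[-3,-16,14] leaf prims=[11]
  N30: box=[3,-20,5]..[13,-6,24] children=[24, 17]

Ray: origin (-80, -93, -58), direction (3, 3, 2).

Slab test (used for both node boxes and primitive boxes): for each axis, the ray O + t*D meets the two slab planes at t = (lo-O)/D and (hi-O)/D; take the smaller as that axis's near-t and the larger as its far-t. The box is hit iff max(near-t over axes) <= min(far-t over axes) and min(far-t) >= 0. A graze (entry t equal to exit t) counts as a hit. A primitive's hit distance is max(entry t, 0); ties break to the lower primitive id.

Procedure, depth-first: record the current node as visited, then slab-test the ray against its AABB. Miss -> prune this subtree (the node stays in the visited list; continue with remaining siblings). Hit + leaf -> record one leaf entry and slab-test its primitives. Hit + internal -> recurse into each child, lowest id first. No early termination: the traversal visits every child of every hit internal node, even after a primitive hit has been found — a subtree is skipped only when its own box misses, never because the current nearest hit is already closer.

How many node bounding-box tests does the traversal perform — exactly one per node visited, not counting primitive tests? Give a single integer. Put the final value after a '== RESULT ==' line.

Traverse from the root:
N0 x:[20,32] y:[73/3,38] z:[41/2,41] -> hit [73/3,32], descend [5, 25]
  N5 x:[20,31] y:[73/3,31] z:[41/2,41] -> hit [73/3,31], descend [9, 22]
    N9 x:[67/3,31] y:[73/3,88/3] z:[63/2,41] -> miss, prune
    N22 x:[20,86/3] y:[77/3,31] z:[41/2,29] -> hit [77/3,86/3], descend [1, 18]
      N1 x:[20,23] y:[80/3,31] z:[41/2,29] -> miss, prune
      N18 x:[77/3,86/3] y:[77/3,92/3] z:[43/2,28] -> hit [77/3,28], descend [21, 27]
        N21 x:[28,86/3] y:[89/3,92/3] z:[43/2,23] -> miss, prune
        N27 x:[77/3,27] y:[77/3,82/3] z:[51/2,28] -> hit [77/3,27] leaf, test {P4@t=77/3}
  N25 x:[67/3,32] y:[89/3,38] z:[41/2,77/2] -> hit [89/3,32], descend [13, 14]
    N13 x:[24,32] y:[89/3,38] z:[27,77/2] -> hit [89/3,32], descend [11, 20]
      N11 x:[83/3,32] y:[89/3,94/3] z:[27,30] -> hit [89/3,30], descend [2, 19]
        N2 x:[95/3,32] y:[30,31] z:[57/2,30] -> miss, prune
        N19 x:[83/3,88/3] y:[89/3,94/3] z:[27,30] -> miss, prune
      N20 x:[24,88/3] y:[97/3,38] z:[28,77/2] -> miss, prune
    N14 x:[67/3,95/3] y:[91/3,36] z:[41/2,28] -> miss, prune

15 AABB tests over nodes [0, 5, 9, 22, 1, 18, 21, 27, 25, 13, 11, 2, 19, 20, 14]; 1 leaf entered; closest P4.

== RESULT ==
15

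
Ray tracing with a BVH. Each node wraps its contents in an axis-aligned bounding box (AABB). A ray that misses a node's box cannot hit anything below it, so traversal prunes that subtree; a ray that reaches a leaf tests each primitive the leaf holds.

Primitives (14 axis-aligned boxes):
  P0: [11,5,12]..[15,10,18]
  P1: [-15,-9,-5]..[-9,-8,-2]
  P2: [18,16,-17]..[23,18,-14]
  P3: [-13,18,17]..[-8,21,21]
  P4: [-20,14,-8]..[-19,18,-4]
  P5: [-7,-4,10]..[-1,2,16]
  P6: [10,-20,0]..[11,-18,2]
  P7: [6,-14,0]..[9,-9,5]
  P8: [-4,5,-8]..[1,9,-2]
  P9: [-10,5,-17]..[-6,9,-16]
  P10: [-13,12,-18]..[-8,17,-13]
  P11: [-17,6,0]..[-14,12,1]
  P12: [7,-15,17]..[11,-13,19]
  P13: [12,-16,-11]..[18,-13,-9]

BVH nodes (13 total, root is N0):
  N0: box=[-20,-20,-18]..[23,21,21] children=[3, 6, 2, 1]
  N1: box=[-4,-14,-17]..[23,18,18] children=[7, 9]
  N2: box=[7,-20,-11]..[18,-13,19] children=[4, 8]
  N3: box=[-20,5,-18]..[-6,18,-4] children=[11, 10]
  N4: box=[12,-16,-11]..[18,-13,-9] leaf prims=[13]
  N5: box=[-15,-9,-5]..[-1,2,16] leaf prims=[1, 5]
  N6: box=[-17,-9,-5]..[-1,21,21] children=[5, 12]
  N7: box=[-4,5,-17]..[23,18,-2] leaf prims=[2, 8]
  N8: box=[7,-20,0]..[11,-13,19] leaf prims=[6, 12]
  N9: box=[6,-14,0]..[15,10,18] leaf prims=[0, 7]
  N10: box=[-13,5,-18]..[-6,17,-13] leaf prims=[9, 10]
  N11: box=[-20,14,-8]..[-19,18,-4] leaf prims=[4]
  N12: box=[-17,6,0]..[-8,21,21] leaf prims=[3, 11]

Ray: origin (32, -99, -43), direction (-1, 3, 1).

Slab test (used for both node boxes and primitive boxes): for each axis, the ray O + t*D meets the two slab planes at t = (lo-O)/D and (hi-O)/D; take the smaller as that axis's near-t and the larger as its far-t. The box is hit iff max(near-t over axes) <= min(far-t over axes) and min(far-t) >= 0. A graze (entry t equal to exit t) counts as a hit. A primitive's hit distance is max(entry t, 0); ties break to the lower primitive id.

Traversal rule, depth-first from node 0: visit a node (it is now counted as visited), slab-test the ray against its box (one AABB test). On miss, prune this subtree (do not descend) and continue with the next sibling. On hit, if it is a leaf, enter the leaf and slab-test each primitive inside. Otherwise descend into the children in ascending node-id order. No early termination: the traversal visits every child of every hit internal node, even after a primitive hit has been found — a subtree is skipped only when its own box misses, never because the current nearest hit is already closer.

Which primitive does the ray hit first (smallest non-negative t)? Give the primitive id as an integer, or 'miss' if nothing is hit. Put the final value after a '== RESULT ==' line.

Trace the traversal:
N0 x:[9,52] y:[79/3,40] z:[25,64] -> hit [79/3,40], descend [1, 2, 3, 6]
  N1 x:[9,36] y:[85/3,39] z:[26,61] -> hit [85/3,36], descend [7, 9]
    N7 x:[9,36] y:[104/3,39] z:[26,41] -> hit [104/3,36] leaf, test {P2(miss), P8@t=35}
    N9 x:[17,26] y:[85/3,109/3] z:[43,61] -> miss, prune
  N2 x:[14,25] y:[79/3,86/3] z:[32,62] -> miss, prune
  N3 x:[38,52] y:[104/3,39] z:[25,39] -> hit [38,39], descend [10, 11]
    N10 x:[38,45] y:[104/3,116/3] z:[25,30] -> miss, prune
    N11 x:[51,52] y:[113/3,39] z:[35,39] -> miss, prune
  N6 x:[33,49] y:[30,40] z:[38,64] -> hit [38,40], descend [5, 12]
    N5 x:[33,47] y:[30,101/3] z:[38,59] -> miss, prune
    N12 x:[40,49] y:[35,40] z:[43,64] -> miss, prune

Visited [0, 1, 7, 9, 2, 3, 10, 11, 6, 5, 12]. Tests: 11 box, 1 leaf. Nearest: P8.

== RESULT ==
8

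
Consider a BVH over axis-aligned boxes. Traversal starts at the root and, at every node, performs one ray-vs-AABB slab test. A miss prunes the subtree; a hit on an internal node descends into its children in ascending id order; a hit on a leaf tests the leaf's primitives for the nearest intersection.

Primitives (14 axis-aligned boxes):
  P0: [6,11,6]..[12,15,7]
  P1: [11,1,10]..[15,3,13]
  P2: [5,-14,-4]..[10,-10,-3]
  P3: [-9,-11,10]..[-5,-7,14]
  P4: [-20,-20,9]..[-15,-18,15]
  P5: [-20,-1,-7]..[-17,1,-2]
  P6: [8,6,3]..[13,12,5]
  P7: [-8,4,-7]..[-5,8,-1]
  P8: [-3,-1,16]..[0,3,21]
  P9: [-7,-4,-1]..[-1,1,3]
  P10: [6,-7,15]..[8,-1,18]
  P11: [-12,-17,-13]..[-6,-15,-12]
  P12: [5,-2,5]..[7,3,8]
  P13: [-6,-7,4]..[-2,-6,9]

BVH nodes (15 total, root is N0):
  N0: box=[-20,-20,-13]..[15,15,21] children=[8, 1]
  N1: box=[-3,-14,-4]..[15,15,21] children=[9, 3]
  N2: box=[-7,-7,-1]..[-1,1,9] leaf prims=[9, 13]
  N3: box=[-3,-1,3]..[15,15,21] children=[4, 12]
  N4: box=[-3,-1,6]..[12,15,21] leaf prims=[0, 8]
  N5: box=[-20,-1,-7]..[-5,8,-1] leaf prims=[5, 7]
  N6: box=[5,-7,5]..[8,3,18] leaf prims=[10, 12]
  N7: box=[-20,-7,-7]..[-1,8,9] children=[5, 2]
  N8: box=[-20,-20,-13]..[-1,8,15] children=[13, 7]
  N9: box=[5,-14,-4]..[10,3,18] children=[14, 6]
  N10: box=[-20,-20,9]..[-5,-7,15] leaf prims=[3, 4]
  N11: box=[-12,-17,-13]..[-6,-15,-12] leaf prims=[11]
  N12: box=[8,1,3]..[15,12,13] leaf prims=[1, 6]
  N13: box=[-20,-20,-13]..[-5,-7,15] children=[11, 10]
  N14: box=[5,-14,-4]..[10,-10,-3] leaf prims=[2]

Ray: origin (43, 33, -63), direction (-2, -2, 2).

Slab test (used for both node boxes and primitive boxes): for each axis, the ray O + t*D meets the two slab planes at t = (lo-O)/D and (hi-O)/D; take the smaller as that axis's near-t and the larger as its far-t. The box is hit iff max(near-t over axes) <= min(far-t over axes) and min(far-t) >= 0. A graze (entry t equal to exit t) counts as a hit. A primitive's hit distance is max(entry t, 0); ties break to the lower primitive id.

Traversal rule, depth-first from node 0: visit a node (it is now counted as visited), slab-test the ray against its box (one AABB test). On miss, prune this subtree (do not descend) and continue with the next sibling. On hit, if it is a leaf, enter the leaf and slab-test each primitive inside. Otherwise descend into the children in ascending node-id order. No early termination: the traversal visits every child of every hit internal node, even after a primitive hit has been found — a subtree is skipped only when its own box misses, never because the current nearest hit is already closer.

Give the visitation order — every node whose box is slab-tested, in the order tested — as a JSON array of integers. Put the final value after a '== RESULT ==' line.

Traverse from the root:
N0 x:[14,63/2] y:[9,53/2] z:[25,42] -> hit [25,53/2], descend [1, 8]
  N1 x:[14,23] y:[9,47/2] z:[59/2,42] -> miss, prune
  N8 x:[22,63/2] y:[25/2,53/2] z:[25,39] -> hit [25,53/2], descend [7, 13]
    N7 x:[22,63/2] y:[25/2,20] z:[28,36] -> miss, prune
    N13 x:[24,63/2] y:[20,53/2] z:[25,39] -> hit [25,53/2], descend [10, 11]
      N10 x:[24,63/2] y:[20,53/2] z:[36,39] -> miss, prune
      N11 x:[49/2,55/2] y:[24,25] z:[25,51/2] -> hit [25,25] leaf, test {P11@t=25}

Visited [0, 1, 8, 7, 13, 10, 11]. Tests: 7 box, 1 leaf. Nearest: P11.

== RESULT ==
[0, 1, 8, 7, 13, 10, 11]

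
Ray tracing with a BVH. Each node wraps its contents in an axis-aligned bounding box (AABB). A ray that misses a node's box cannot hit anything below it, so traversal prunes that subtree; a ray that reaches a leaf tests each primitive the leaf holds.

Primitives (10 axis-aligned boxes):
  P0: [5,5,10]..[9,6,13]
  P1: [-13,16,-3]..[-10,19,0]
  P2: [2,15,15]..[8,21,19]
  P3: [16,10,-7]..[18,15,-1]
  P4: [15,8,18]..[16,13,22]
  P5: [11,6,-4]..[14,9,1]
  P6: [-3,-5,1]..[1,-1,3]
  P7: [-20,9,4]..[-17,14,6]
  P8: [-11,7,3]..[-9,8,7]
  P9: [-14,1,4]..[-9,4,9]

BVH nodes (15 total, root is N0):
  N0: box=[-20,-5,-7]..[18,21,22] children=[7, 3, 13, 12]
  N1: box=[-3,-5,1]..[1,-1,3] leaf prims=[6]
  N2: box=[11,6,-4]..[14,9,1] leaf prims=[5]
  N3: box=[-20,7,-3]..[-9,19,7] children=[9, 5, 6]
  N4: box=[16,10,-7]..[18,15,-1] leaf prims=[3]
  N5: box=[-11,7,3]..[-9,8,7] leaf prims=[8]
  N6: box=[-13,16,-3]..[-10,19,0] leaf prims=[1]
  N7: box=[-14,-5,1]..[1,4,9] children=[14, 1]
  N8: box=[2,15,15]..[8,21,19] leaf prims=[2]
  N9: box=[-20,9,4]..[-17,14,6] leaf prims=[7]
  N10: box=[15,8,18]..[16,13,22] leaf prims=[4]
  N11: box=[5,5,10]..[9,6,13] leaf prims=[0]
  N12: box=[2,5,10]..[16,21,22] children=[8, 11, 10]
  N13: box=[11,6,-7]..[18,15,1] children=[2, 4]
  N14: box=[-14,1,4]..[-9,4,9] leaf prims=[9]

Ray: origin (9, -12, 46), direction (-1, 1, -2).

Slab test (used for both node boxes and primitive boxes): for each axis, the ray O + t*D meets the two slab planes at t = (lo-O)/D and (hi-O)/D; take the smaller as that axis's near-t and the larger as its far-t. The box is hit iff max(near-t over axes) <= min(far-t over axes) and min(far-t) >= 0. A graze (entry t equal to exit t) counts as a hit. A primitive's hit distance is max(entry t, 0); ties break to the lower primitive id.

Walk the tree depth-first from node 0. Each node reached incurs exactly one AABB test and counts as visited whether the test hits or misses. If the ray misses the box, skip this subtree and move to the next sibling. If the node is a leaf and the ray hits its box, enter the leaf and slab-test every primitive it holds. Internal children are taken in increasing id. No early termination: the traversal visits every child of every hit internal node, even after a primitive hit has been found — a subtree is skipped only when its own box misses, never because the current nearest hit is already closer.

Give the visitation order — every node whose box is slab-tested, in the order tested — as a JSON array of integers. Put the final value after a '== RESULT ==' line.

Trace the traversal:
N0 x:[-9,29] y:[7,33] z:[12,53/2] -> hit [12,53/2], descend [3, 7, 12, 13]
  N3 x:[18,29] y:[19,31] z:[39/2,49/2] -> hit [39/2,49/2], descend [5, 6, 9]
    N5 x:[18,20] y:[19,20] z:[39/2,43/2] -> hit [39/2,20] leaf, test {P8@t=39/2}
    N6 x:[19,22] y:[28,31] z:[23,49/2] -> miss, prune
    N9 x:[26,29] y:[21,26] z:[20,21] -> miss, prune
  N7 x:[8,23] y:[7,16] z:[37/2,45/2] -> miss, prune
  N12 x:[-7,7] y:[17,33] z:[12,18] -> miss, prune
  N13 x:[-9,-2] y:[18,27] z:[45/2,53/2] -> miss, prune

Summary -> nodes [0, 3, 5, 6, 9, 7, 12, 13]; box-tests=8; leaf-entries=1; first=P8

== RESULT ==
[0, 3, 5, 6, 9, 7, 12, 13]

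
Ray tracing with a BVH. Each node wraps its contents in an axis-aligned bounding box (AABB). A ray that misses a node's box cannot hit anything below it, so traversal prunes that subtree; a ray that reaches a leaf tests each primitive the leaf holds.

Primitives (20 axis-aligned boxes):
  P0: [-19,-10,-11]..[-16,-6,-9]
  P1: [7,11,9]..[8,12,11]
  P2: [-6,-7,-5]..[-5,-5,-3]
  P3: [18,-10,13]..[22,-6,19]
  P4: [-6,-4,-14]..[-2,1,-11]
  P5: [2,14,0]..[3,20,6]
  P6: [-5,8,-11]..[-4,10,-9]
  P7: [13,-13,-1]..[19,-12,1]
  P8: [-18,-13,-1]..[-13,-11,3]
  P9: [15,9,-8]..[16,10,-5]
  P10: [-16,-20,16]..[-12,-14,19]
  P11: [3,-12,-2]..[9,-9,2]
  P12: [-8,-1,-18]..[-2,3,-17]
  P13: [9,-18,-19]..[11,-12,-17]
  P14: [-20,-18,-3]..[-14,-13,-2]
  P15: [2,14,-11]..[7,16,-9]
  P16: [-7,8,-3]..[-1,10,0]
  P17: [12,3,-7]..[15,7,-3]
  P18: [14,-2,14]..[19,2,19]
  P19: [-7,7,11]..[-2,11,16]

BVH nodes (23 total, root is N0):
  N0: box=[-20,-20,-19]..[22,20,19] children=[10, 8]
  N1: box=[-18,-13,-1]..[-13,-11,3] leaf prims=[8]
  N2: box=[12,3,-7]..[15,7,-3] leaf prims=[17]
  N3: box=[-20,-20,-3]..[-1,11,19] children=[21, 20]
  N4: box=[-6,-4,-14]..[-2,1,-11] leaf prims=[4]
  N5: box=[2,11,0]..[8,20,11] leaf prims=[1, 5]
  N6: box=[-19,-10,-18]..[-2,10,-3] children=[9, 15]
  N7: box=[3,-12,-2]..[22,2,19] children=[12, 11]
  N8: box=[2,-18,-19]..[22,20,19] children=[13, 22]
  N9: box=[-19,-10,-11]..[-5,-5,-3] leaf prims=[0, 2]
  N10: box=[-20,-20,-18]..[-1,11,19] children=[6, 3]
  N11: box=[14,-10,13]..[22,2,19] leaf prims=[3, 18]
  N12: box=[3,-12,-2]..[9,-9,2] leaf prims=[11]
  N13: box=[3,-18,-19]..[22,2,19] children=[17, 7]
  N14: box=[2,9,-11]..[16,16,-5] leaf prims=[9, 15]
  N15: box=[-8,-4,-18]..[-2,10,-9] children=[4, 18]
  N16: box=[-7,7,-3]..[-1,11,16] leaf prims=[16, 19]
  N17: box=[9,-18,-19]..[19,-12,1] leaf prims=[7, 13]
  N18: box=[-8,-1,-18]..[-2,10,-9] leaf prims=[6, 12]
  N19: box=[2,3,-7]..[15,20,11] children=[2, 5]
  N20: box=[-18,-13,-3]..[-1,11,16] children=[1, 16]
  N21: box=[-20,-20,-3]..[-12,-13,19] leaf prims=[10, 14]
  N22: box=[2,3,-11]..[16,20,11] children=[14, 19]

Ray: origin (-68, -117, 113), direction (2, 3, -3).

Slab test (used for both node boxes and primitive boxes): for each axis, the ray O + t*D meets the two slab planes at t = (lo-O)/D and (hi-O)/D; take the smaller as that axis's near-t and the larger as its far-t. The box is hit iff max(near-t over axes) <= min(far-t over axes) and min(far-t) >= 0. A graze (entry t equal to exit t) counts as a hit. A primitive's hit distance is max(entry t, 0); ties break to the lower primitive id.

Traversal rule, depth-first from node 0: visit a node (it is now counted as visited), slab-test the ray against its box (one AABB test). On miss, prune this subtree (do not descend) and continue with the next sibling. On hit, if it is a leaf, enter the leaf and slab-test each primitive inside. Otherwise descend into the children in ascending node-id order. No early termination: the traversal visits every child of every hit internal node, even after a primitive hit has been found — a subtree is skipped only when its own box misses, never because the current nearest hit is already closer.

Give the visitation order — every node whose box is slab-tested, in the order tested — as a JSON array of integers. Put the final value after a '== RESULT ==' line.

Trace the traversal:
N0 x:[24,45] y:[97/3,137/3] z:[94/3,44] -> hit [97/3,44], descend [8, 10]
  N8 x:[35,45] y:[33,137/3] z:[94/3,44] -> hit [35,44], descend [13, 22]
    N13 x:[71/2,45] y:[33,119/3] z:[94/3,44] -> hit [71/2,119/3], descend [7, 17]
      N7 x:[71/2,45] y:[35,119/3] z:[94/3,115/3] -> hit [71/2,115/3], descend [11, 12]
        N11 x:[41,45] y:[107/3,119/3] z:[94/3,100/3] -> miss, prune
        N12 x:[71/2,77/2] y:[35,36] z:[37,115/3] -> miss, prune
      N17 x:[77/2,87/2] y:[33,35] z:[112/3,44] -> miss, prune
    N22 x:[35,42] y:[40,137/3] z:[34,124/3] -> hit [40,124/3], descend [14, 19]
      N14 x:[35,42] y:[42,133/3] z:[118/3,124/3] -> miss, prune
      N19 x:[35,83/2] y:[40,137/3] z:[34,40] -> hit [40,40], descend [2, 5]
        N2 x:[40,83/2] y:[40,124/3] z:[116/3,40] -> hit [40,40] leaf, test {P17@t=40}
        N5 x:[35,38] y:[128/3,137/3] z:[34,113/3] -> miss, prune
  N10 x:[24,67/2] y:[97/3,128/3] z:[94/3,131/3] -> hit [97/3,67/2], descend [3, 6]
    N3 x:[24,67/2] y:[97/3,128/3] z:[94/3,116/3] -> hit [97/3,67/2], descend [20, 21]
      N20 x:[25,67/2] y:[104/3,128/3] z:[97/3,116/3] -> miss, prune
      N21 x:[24,28] y:[97/3,104/3] z:[94/3,116/3] -> miss, prune
    N6 x:[49/2,33] y:[107/3,127/3] z:[116/3,131/3] -> miss, prune

Visited [0, 8, 13, 7, 11, 12, 17, 22, 14, 19, 2, 5, 10, 3, 20, 21, 6]. Tests: 17 box, 1 leaf. Nearest: P17.

== RESULT ==
[0, 8, 13, 7, 11, 12, 17, 22, 14, 19, 2, 5, 10, 3, 20, 21, 6]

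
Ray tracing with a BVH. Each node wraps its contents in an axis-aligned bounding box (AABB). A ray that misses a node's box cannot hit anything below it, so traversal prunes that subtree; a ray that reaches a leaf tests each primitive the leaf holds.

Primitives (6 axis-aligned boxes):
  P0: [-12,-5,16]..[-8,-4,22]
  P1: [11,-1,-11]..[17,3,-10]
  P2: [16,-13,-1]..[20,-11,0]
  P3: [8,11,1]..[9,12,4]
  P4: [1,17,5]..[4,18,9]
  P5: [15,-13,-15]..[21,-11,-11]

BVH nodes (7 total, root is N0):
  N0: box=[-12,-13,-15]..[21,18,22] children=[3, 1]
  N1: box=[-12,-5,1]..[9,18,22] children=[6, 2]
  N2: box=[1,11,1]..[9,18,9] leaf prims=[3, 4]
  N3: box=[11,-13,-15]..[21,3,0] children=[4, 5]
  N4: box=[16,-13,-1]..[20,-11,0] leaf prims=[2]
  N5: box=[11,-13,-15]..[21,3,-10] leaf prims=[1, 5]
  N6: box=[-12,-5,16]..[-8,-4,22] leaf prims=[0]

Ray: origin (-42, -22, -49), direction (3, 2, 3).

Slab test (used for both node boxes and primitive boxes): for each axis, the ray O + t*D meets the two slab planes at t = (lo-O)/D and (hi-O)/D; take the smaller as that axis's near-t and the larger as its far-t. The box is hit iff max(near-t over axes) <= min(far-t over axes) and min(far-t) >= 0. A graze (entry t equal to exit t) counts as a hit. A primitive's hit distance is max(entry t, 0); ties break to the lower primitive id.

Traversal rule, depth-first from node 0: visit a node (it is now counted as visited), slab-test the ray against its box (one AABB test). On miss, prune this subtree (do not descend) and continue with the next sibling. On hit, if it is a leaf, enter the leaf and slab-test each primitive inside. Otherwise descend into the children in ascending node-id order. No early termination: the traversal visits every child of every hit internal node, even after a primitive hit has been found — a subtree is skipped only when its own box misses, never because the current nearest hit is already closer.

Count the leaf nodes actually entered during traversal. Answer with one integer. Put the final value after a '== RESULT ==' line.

Trace the traversal:
N0 x:[10,21] y:[9/2,20] z:[34/3,71/3] -> hit [34/3,20], descend [1, 3]
  N1 x:[10,17] y:[17/2,20] z:[50/3,71/3] -> hit [50/3,17], descend [2, 6]
    N2 x:[43/3,17] y:[33/2,20] z:[50/3,58/3] -> hit [50/3,17] leaf, test {P3@t=50/3, P4(miss)}
    N6 x:[10,34/3] y:[17/2,9] z:[65/3,71/3] -> miss, prune
  N3 x:[53/3,21] y:[9/2,25/2] z:[34/3,49/3] -> miss, prune

order=[0, 1, 2, 6, 3]  |boxes|=5  |leaves|=1  hit=P3

== RESULT ==
1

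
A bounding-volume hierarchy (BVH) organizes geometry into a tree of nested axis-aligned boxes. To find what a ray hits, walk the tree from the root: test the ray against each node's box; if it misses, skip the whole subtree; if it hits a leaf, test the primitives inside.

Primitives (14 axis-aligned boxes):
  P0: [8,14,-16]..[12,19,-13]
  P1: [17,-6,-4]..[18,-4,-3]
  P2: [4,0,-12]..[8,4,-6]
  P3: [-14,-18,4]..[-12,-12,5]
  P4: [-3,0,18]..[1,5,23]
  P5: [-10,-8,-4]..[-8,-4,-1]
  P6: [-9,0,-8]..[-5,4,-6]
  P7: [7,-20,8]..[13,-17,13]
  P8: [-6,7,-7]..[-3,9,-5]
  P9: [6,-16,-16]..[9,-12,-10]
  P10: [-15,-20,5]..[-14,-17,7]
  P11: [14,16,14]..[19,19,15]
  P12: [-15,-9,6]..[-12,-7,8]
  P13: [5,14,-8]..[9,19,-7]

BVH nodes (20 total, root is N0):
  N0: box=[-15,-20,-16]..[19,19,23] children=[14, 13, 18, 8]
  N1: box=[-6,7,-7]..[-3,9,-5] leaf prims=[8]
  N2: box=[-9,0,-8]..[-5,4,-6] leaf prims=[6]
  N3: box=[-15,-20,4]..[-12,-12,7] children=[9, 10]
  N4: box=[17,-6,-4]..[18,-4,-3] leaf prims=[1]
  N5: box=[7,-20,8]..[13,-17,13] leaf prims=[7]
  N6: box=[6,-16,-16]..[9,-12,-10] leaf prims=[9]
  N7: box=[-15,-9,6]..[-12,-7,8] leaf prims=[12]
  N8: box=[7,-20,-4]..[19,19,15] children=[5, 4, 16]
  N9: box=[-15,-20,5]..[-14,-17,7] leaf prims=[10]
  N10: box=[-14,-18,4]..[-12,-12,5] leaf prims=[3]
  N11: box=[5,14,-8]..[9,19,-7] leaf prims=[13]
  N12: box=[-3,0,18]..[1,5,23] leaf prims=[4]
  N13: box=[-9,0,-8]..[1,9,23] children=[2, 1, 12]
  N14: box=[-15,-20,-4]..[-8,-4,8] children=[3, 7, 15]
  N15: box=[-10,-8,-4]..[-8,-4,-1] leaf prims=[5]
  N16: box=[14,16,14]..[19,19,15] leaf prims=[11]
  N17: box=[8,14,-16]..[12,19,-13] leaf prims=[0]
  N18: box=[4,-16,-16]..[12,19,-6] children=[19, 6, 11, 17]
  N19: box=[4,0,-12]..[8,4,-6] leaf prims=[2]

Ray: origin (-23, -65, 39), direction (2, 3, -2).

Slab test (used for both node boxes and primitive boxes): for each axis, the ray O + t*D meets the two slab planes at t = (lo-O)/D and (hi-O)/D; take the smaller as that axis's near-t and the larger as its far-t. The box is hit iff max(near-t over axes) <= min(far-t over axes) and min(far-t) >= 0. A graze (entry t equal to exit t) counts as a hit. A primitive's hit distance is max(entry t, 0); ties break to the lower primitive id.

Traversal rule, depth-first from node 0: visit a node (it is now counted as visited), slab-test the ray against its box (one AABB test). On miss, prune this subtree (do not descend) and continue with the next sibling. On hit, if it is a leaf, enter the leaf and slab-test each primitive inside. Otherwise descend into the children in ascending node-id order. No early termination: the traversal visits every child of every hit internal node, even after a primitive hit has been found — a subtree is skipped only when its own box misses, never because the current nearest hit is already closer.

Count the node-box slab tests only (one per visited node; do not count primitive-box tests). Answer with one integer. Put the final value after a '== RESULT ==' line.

Traverse from the root:
N0 x:[4,21] y:[15,28] z:[8,55/2] -> hit [15,21], descend [8, 13, 14, 18]
  N8 x:[15,21] y:[15,28] z:[12,43/2] -> hit [15,21], descend [4, 5, 16]
    N4 x:[20,41/2] y:[59/3,61/3] z:[21,43/2] -> miss, prune
    N5 x:[15,18] y:[15,16] z:[13,31/2] -> hit [15,31/2] leaf, test {P7@t=15}
    N16 x:[37/2,21] y:[27,28] z:[12,25/2] -> miss, prune
  N13 x:[7,12] y:[65/3,74/3] z:[8,47/2] -> miss, prune
  N14 x:[4,15/2] y:[15,61/3] z:[31/2,43/2] -> miss, prune
  N18 x:[27/2,35/2] y:[49/3,28] z:[45/2,55/2] -> miss, prune

8 AABB tests over nodes [0, 8, 4, 5, 16, 13, 14, 18]; 1 leaf entered; closest P7.

== RESULT ==
8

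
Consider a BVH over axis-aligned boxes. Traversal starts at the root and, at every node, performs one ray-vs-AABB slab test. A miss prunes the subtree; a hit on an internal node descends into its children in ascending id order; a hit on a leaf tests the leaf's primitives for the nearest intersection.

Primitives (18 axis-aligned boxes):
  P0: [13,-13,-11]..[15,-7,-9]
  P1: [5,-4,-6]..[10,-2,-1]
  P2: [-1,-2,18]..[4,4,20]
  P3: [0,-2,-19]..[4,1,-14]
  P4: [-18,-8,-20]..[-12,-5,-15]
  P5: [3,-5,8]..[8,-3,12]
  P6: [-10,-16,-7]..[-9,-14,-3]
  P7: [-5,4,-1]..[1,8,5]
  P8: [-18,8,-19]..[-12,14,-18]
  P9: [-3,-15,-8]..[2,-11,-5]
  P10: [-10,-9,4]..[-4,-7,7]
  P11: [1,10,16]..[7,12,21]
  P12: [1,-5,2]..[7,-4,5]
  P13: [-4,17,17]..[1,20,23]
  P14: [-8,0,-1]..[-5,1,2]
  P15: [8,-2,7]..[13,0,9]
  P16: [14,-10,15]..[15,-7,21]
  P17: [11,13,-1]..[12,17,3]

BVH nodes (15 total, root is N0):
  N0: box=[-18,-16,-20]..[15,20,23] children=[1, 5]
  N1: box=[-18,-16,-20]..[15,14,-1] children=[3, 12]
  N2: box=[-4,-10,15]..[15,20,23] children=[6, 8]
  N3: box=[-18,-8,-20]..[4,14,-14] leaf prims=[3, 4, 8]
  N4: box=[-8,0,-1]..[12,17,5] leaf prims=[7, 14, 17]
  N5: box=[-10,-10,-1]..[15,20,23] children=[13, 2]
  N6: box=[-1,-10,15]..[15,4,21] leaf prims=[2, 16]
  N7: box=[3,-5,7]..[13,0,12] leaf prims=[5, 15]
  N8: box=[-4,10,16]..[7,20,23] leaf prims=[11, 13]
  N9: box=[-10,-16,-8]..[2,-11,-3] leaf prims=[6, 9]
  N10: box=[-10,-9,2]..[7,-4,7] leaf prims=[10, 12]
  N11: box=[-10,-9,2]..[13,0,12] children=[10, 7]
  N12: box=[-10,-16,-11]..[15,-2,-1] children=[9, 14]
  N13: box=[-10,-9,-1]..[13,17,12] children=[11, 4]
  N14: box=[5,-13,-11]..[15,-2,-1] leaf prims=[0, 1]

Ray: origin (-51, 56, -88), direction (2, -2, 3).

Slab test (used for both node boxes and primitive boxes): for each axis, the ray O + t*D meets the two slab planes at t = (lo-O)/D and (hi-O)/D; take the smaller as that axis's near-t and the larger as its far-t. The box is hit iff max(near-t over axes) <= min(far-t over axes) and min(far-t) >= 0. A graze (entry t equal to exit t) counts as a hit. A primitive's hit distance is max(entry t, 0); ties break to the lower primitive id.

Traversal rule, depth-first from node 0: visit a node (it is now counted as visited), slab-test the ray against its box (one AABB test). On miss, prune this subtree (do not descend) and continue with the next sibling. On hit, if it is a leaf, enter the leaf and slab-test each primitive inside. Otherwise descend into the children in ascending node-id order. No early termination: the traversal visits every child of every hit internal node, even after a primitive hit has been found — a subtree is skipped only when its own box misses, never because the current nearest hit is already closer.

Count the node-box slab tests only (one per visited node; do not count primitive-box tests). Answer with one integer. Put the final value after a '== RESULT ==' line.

Trace the traversal:
N0 x:[33/2,33] y:[18,36] z:[68/3,37] -> hit [68/3,33], descend [1, 5]
  N1 x:[33/2,33] y:[21,36] z:[68/3,29] -> hit [68/3,29], descend [3, 12]
    N3 x:[33/2,55/2] y:[21,32] z:[68/3,74/3] -> hit [68/3,74/3] leaf, test {P3(miss), P4(miss), P8(miss)}
    N12 x:[41/2,33] y:[29,36] z:[77/3,29] -> hit [29,29], descend [9, 14]
      N9 x:[41/2,53/2] y:[67/2,36] z:[80/3,85/3] -> miss, prune
      N14 x:[28,33] y:[29,69/2] z:[77/3,29] -> hit [29,29] leaf, test {P0(miss), P1@t=29}
  N5 x:[41/2,33] y:[18,33] z:[29,37] -> hit [29,33], descend [2, 13]
    N2 x:[47/2,33] y:[18,33] z:[103/3,37] -> miss, prune
    N13 x:[41/2,32] y:[39/2,65/2] z:[29,100/3] -> hit [29,32], descend [4, 11]
      N4 x:[43/2,63/2] y:[39/2,28] z:[29,31] -> miss, prune
      N11 x:[41/2,32] y:[28,65/2] z:[30,100/3] -> hit [30,32], descend [7, 10]
        N7 x:[27,32] y:[28,61/2] z:[95/3,100/3] -> miss, prune
        N10 x:[41/2,29] y:[30,65/2] z:[30,95/3] -> miss, prune

13 AABB tests over nodes [0, 1, 3, 12, 9, 14, 5, 2, 13, 4, 11, 7, 10]; 2 leaves entered; closest P1.

== RESULT ==
13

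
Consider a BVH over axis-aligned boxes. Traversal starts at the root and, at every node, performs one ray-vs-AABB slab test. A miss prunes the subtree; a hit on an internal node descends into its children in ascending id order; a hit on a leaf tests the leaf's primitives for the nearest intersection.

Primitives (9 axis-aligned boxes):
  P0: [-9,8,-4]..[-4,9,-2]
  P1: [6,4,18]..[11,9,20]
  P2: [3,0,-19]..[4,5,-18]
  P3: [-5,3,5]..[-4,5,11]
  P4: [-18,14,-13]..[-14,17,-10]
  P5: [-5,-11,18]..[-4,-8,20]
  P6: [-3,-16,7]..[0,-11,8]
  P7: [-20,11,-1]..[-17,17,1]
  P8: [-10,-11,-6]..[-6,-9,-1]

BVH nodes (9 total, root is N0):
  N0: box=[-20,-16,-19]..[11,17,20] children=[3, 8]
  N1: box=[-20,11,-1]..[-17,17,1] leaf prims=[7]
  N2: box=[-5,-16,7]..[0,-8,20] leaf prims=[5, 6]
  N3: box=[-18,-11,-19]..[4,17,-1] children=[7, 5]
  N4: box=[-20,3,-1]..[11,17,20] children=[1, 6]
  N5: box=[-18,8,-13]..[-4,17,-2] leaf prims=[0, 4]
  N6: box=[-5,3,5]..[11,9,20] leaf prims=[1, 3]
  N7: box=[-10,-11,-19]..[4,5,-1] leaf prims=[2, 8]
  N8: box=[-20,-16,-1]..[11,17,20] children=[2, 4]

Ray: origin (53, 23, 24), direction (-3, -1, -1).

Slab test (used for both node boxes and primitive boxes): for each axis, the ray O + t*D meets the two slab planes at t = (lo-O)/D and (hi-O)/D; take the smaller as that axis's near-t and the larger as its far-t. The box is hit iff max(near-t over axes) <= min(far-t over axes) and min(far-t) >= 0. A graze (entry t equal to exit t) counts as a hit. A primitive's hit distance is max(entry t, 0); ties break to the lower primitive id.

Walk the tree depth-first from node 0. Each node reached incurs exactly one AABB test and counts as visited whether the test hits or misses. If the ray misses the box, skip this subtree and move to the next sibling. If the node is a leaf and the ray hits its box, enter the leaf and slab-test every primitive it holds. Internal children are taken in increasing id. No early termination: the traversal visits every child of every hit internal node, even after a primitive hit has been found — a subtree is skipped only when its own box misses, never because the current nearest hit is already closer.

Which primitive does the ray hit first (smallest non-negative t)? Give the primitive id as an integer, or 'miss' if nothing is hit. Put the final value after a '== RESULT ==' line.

Walk:
N0 x:[14,73/3] y:[6,39] z:[4,43] -> hit [14,73/3], descend [3, 8]
  N3 x:[49/3,71/3] y:[6,34] z:[25,43] -> miss, prune
  N8 x:[14,73/3] y:[6,39] z:[4,25] -> hit [14,73/3], descend [2, 4]
    N2 x:[53/3,58/3] y:[31,39] z:[4,17] -> miss, prune
    N4 x:[14,73/3] y:[6,20] z:[4,25] -> hit [14,20], descend [1, 6]
      N1 x:[70/3,73/3] y:[6,12] z:[23,25] -> miss, prune
      N6 x:[14,58/3] y:[14,20] z:[4,19] -> hit [14,19] leaf, test {P1(miss), P3@t=19}

order=[0, 3, 8, 2, 4, 1, 6]  |boxes|=7  |leaves|=1  hit=P3

== RESULT ==
3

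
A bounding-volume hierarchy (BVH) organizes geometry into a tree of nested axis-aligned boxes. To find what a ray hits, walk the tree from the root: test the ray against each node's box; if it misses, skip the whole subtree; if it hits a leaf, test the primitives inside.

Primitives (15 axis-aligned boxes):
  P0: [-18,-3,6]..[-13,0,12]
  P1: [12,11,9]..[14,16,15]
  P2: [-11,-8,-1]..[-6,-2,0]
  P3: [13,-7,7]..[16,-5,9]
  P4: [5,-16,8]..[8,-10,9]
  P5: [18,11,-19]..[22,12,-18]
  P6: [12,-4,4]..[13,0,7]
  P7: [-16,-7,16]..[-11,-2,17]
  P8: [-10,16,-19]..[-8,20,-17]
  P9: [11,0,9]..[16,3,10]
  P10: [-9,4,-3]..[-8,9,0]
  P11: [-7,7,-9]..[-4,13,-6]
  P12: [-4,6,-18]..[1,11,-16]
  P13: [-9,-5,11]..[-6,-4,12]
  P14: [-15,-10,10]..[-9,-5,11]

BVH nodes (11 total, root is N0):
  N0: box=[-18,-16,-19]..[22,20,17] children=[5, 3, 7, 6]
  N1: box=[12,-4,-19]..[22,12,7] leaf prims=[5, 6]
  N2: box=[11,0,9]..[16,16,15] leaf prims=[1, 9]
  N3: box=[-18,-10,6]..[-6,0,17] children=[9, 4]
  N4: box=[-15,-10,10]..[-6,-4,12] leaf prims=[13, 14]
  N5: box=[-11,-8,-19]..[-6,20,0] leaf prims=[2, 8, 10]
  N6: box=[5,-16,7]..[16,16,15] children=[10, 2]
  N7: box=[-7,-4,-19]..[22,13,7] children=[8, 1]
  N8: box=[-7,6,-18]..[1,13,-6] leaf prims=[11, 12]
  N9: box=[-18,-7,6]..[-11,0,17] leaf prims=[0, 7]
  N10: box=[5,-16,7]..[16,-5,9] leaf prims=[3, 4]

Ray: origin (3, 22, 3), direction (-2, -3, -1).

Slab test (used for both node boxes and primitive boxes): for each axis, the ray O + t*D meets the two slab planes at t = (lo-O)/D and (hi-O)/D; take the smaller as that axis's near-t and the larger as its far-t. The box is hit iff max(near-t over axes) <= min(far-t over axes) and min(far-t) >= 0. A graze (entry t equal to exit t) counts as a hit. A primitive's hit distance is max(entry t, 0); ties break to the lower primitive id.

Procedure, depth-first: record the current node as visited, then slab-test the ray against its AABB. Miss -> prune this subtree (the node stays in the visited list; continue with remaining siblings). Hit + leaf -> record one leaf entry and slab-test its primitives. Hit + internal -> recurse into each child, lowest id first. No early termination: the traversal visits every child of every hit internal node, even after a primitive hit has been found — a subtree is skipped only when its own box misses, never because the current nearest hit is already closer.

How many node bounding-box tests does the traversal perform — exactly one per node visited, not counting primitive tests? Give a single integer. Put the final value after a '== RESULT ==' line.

Trace the traversal:
N0 x:[-19/2,21/2] y:[2/3,38/3] z:[-14,22] -> hit [2/3,21/2], descend [3, 5, 6, 7]
  N3 x:[9/2,21/2] y:[22/3,32/3] z:[-14,-3] -> miss, prune
  N5 x:[9/2,7] y:[2/3,10] z:[3,22] -> hit [9/2,7] leaf, test {P2(miss), P8(miss), P10@t=11/2}
  N6 x:[-13/2,-1] y:[2,38/3] z:[-12,-4] -> miss, prune
  N7 x:[-19/2,5] y:[3,26/3] z:[-4,22] -> hit [3,5], descend [1, 8]
    N1 x:[-19/2,-9/2] y:[10/3,26/3] z:[-4,22] -> miss, prune
    N8 x:[1,5] y:[3,16/3] z:[9,21] -> miss, prune

Summary -> nodes [0, 3, 5, 6, 7, 1, 8]; box-tests=7; leaf-entries=1; first=P10

== RESULT ==
7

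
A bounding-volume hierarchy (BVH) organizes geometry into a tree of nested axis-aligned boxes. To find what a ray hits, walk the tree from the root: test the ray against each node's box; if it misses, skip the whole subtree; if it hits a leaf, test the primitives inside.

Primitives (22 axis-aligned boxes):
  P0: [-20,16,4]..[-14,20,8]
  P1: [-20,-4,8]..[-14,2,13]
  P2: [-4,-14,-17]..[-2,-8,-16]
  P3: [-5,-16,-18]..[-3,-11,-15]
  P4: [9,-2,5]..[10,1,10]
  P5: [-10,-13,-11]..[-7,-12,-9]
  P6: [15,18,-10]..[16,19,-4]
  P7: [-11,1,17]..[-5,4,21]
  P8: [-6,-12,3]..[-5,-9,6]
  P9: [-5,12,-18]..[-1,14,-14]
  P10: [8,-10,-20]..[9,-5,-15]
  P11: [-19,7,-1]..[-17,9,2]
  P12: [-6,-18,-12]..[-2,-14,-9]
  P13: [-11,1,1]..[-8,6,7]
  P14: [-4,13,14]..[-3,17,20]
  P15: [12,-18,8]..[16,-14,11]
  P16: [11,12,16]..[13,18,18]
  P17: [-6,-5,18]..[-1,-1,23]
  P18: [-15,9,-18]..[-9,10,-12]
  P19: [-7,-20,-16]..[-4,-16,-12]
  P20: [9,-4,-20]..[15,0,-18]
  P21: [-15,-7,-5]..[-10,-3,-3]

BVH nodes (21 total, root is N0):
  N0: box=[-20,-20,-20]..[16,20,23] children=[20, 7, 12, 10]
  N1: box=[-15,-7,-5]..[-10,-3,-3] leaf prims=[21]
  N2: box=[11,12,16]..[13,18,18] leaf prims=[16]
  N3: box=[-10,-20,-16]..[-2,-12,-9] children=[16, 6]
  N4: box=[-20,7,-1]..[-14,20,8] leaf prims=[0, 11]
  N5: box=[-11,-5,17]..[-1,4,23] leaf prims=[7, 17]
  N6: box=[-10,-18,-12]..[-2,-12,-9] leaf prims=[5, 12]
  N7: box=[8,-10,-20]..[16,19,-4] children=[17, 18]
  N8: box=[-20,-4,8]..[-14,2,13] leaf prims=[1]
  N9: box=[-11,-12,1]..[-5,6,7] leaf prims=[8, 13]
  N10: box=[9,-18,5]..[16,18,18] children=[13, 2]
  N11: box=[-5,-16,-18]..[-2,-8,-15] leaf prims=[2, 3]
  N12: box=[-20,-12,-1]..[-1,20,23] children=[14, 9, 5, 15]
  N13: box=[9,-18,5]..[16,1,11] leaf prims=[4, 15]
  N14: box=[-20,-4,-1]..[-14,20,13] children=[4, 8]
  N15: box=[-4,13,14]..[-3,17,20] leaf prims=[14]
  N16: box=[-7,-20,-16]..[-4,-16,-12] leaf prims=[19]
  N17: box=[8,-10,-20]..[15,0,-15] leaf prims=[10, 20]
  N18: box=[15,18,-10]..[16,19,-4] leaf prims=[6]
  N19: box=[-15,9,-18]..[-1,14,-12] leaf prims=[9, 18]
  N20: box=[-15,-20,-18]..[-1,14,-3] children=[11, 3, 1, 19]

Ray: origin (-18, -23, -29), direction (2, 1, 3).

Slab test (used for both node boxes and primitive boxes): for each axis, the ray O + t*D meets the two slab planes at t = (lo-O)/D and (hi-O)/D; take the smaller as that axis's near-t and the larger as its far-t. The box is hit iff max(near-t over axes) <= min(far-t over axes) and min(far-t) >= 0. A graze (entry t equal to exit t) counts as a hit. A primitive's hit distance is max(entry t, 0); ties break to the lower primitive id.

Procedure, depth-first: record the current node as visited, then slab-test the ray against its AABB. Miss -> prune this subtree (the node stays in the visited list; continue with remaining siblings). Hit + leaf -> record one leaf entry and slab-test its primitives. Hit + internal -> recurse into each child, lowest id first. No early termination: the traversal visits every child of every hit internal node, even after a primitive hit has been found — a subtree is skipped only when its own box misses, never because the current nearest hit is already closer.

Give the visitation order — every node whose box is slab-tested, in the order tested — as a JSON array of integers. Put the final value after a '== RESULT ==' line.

Walk:
N0 x:[-1,17] y:[3,43] z:[3,52/3] -> hit [3,17], descend [7, 10, 12, 20]
  N7 x:[13,17] y:[13,42] z:[3,25/3] -> miss, prune
  N10 x:[27/2,17] y:[5,41] z:[34/3,47/3] -> hit [27/2,47/3], descend [2, 13]
    N2 x:[29/2,31/2] y:[35,41] z:[15,47/3] -> miss, prune
    N13 x:[27/2,17] y:[5,24] z:[34/3,40/3] -> miss, prune
  N12 x:[-1,17/2] y:[11,43] z:[28/3,52/3] -> miss, prune
  N20 x:[3/2,17/2] y:[3,37] z:[11/3,26/3] -> hit [11/3,17/2], descend [1, 3, 11, 19]
    N1 x:[3/2,4] y:[16,20] z:[8,26/3] -> miss, prune
    N3 x:[4,8] y:[3,11] z:[13/3,20/3] -> hit [13/3,20/3], descend [6, 16]
      N6 x:[4,8] y:[5,11] z:[17/3,20/3] -> hit [17/3,20/3] leaf, test {P5(miss), P12@t=6}
      N16 x:[11/2,7] y:[3,7] z:[13/3,17/3] -> hit [11/2,17/3] leaf, test {P19@t=11/2}
    N11 x:[13/2,8] y:[7,15] z:[11/3,14/3] -> miss, prune
    N19 x:[3/2,17/2] y:[32,37] z:[11/3,17/3] -> miss, prune

Summary -> nodes [0, 7, 10, 2, 13, 12, 20, 1, 3, 6, 16, 11, 19]; box-tests=13; leaf-entries=2; first=P19

== RESULT ==
[0, 7, 10, 2, 13, 12, 20, 1, 3, 6, 16, 11, 19]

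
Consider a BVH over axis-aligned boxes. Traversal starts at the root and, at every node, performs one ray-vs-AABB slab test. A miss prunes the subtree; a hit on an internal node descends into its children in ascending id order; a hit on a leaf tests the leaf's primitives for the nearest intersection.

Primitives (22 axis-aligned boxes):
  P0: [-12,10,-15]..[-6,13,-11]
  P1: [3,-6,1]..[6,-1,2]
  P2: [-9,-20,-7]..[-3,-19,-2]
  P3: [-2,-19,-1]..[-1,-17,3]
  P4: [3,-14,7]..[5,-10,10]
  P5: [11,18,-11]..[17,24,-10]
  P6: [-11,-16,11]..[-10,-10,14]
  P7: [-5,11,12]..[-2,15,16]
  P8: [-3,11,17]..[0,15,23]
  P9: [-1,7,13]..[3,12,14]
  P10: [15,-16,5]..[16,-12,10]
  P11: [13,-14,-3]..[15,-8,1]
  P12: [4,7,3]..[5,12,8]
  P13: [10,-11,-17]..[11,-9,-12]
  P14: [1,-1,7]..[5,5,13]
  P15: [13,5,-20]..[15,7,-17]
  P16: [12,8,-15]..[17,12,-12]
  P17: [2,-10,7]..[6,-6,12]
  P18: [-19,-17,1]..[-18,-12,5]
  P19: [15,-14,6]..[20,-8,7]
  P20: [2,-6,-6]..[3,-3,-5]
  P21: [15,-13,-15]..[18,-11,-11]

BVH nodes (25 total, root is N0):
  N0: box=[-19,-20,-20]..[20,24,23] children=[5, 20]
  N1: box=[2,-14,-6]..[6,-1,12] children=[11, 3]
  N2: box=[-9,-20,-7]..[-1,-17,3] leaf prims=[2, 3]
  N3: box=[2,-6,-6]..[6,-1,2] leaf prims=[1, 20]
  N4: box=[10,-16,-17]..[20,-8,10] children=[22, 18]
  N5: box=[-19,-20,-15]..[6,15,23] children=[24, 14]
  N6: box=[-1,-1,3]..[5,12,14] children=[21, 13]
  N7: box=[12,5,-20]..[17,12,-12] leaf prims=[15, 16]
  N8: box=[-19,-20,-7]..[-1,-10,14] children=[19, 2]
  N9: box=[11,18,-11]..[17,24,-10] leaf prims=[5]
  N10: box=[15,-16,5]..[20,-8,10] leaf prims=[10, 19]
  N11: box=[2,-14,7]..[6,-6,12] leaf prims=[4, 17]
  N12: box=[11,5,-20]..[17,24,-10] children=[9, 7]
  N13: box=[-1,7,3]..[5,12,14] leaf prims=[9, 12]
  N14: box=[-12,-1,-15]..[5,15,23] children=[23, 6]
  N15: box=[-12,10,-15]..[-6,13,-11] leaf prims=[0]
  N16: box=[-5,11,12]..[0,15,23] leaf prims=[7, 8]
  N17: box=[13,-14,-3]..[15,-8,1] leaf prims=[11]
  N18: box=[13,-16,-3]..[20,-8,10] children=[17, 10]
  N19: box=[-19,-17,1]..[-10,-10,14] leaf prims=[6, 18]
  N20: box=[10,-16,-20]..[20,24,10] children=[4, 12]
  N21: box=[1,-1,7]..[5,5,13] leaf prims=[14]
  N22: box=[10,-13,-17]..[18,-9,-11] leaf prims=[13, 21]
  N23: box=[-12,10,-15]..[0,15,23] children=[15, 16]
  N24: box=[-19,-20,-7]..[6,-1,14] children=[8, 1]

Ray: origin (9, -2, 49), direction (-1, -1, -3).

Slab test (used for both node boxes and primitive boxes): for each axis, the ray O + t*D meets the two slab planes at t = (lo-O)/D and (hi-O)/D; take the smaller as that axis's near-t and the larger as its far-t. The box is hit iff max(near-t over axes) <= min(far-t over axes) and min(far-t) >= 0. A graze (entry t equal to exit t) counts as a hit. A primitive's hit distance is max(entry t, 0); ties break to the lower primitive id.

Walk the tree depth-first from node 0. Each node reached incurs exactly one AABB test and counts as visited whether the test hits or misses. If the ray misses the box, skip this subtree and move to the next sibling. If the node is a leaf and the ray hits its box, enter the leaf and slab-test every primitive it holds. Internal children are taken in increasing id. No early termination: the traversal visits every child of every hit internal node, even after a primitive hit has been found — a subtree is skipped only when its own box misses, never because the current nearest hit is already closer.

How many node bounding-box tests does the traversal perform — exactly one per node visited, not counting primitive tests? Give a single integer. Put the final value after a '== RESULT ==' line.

Walk:
N0 x:[-11,28] y:[-26,18] z:[26/3,23] -> hit [26/3,18], descend [5, 20]
  N5 x:[3,28] y:[-17,18] z:[26/3,64/3] -> hit [26/3,18], descend [14, 24]
    N14 x:[4,21] y:[-17,-1] z:[26/3,64/3] -> miss, prune
    N24 x:[3,28] y:[-1,18] z:[35/3,56/3] -> hit [35/3,18], descend [1, 8]
      N1 x:[3,7] y:[-1,12] z:[37/3,55/3] -> miss, prune
      N8 x:[10,28] y:[8,18] z:[35/3,56/3] -> hit [35/3,18], descend [2, 19]
        N2 x:[10,18] y:[15,18] z:[46/3,56/3] -> hit [46/3,18] leaf, test {P2@t=17, P3(miss)}
        N19 x:[19,28] y:[8,15] z:[35/3,16] -> miss, prune
  N20 x:[-11,-1] y:[-26,14] z:[13,23] -> miss, prune

Summary -> nodes [0, 5, 14, 24, 1, 8, 2, 19, 20]; box-tests=9; leaf-entries=1; first=P2

== RESULT ==
9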